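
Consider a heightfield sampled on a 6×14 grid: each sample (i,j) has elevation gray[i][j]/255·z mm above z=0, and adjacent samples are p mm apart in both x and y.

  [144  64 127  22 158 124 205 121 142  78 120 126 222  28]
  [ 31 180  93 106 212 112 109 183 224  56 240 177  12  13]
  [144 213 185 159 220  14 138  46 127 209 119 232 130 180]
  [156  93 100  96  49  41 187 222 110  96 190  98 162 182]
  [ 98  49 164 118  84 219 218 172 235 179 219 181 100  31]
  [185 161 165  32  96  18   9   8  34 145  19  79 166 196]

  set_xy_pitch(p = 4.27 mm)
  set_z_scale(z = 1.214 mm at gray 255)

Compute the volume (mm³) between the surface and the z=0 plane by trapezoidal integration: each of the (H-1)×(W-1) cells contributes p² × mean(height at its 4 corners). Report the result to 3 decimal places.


height_mm = gray/255 × 1.214; cell vol = 4.27² × mean(4 corners)
unit = 4.27² × 1.214 / (4×255) = 0.0217007 mm³ per gray-sum
row 0: Σ corner-gray over 13 cells = 6642  → 144.1362
row 1: Σ corner-gray over 13 cells = 7360  → 159.7173
row 2: Σ corner-gray over 13 cells = 7134  → 154.8130
row 3: Σ corner-gray over 13 cells = 7231  → 156.9180
row 4: Σ corner-gray over 13 cells = 6250  → 135.6295
Σ rows: total corner-gray = 34617  → 751.2140 mm³

751.214


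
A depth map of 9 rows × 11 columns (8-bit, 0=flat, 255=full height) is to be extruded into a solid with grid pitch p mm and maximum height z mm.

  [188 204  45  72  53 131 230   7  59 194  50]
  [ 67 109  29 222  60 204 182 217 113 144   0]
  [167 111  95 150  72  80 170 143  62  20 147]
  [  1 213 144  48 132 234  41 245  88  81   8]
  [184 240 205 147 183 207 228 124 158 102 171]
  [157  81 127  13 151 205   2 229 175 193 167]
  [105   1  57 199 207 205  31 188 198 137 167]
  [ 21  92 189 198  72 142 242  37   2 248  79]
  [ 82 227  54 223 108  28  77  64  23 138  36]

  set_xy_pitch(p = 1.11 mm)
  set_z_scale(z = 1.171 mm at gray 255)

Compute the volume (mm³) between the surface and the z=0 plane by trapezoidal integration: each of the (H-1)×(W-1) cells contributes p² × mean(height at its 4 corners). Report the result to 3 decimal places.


height_mm = gray/255 × 1.171; cell vol = 1.11² × mean(4 corners)
unit = 1.11² × 1.171 / (4×255) = 0.0014145 mm³ per gray-sum
row 0: Σ corner-gray over 10 cells = 4855  → 6.8674
row 1: Σ corner-gray over 10 cells = 4747  → 6.7146
row 2: Σ corner-gray over 10 cells = 4581  → 6.4798
row 3: Σ corner-gray over 10 cells = 6004  → 8.4927
row 4: Σ corner-gray over 10 cells = 6219  → 8.7968
row 5: Σ corner-gray over 10 cells = 5394  → 7.6298
row 6: Σ corner-gray over 10 cells = 5262  → 7.4431
row 7: Σ corner-gray over 10 cells = 4546  → 6.4303
Σ rows: total corner-gray = 41608  → 58.8545 mm³

58.854


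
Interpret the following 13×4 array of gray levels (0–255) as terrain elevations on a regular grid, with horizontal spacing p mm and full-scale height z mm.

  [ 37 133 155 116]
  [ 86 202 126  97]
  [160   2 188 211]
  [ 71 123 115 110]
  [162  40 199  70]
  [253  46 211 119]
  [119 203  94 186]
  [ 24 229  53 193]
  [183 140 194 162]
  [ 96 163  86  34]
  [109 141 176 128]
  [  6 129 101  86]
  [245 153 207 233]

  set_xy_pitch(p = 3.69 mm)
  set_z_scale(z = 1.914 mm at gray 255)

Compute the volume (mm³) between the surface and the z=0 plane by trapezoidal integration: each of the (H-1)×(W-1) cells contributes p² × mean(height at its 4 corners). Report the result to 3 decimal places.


488.035

height_mm = gray/255 × 1.914; cell vol = 3.69² × mean(4 corners)
unit = 3.69² × 1.914 / (4×255) = 0.0255502 mm³ per gray-sum
row 0: Σ corner-gray over 3 cells = 1568  → 40.0627
row 1: Σ corner-gray over 3 cells = 1590  → 40.6248
row 2: Σ corner-gray over 3 cells = 1408  → 35.9747
row 3: Σ corner-gray over 3 cells = 1367  → 34.9271
row 4: Σ corner-gray over 3 cells = 1596  → 40.7781
row 5: Σ corner-gray over 3 cells = 1785  → 45.6071
row 6: Σ corner-gray over 3 cells = 1680  → 42.9244
row 7: Σ corner-gray over 3 cells = 1794  → 45.8371
row 8: Σ corner-gray over 3 cells = 1641  → 41.9279
row 9: Σ corner-gray over 3 cells = 1499  → 38.2998
row 10: Σ corner-gray over 3 cells = 1423  → 36.3580
row 11: Σ corner-gray over 3 cells = 1750  → 44.7129
Σ rows: total corner-gray = 19101  → 488.0346 mm³


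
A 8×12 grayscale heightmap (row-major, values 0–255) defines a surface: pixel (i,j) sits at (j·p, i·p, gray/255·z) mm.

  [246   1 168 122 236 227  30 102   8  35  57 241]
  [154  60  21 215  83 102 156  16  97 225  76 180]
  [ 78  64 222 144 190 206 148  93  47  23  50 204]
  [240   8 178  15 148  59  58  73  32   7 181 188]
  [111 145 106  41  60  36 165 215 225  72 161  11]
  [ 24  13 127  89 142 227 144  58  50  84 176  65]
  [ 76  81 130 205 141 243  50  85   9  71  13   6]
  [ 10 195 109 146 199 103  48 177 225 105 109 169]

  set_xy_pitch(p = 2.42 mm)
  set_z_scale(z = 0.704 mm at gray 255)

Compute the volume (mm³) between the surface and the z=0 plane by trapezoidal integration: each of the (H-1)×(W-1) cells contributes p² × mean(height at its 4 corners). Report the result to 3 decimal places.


height_mm = gray/255 × 0.704; cell vol = 2.42² × mean(4 corners)
unit = 2.42² × 0.704 / (4×255) = 0.00404206 mm³ per gray-sum
row 0: Σ corner-gray over 11 cells = 4895  → 19.7859
row 1: Σ corner-gray over 11 cells = 5092  → 20.5822
row 2: Σ corner-gray over 11 cells = 4602  → 18.6016
row 3: Σ corner-gray over 11 cells = 4520  → 18.2701
row 4: Σ corner-gray over 11 cells = 4883  → 19.7374
row 5: Σ corner-gray over 11 cells = 4447  → 17.9751
row 6: Σ corner-gray over 11 cells = 5149  → 20.8126
Σ rows: total corner-gray = 33588  → 135.7649 mm³

135.765


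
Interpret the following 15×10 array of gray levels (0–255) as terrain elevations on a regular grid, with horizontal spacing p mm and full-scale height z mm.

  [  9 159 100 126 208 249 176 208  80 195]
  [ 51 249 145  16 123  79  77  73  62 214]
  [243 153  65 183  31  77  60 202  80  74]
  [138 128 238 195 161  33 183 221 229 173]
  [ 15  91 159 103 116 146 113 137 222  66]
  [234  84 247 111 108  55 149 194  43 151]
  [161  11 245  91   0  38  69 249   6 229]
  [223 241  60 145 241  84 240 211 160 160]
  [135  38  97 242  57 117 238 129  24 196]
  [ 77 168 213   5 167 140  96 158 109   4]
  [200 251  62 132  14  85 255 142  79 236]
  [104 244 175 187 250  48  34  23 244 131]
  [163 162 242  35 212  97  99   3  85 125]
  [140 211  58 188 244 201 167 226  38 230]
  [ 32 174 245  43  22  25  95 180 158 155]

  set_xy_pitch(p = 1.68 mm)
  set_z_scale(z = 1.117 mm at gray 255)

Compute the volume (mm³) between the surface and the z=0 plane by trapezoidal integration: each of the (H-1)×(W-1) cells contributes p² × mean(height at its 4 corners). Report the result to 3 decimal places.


height_mm = gray/255 × 1.117; cell vol = 1.68² × mean(4 corners)
unit = 1.68² × 1.117 / (4×255) = 0.0030908 mm³ per gray-sum
row 0: Σ corner-gray over 9 cells = 4729  → 14.6164
row 1: Σ corner-gray over 9 cells = 3932  → 12.1530
row 2: Σ corner-gray over 9 cells = 5106  → 15.7816
row 3: Σ corner-gray over 9 cells = 5342  → 16.5111
row 4: Σ corner-gray over 9 cells = 4622  → 14.2857
row 5: Σ corner-gray over 9 cells = 4175  → 12.9041
row 6: Σ corner-gray over 9 cells = 4955  → 15.3149
row 7: Σ corner-gray over 9 cells = 5362  → 16.5729
row 8: Σ corner-gray over 9 cells = 4408  → 13.6243
row 9: Σ corner-gray over 9 cells = 4669  → 14.4310
row 10: Σ corner-gray over 9 cells = 5121  → 15.8280
row 11: Σ corner-gray over 9 cells = 4803  → 14.8451
row 12: Σ corner-gray over 9 cells = 5194  → 16.0536
row 13: Σ corner-gray over 9 cells = 5107  → 15.7847
Σ rows: total corner-gray = 67525  → 208.7066 mm³

208.707


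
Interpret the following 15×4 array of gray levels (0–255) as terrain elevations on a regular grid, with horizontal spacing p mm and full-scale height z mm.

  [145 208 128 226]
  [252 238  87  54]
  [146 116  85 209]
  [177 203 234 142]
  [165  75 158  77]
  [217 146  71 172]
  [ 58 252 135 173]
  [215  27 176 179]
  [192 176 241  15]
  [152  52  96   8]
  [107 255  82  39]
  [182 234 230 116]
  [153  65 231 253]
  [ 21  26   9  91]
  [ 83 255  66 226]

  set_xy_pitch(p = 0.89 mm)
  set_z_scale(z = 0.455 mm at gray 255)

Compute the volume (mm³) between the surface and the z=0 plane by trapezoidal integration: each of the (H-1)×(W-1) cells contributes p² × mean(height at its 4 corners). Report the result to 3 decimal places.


height_mm = gray/255 × 0.455; cell vol = 0.89² × mean(4 corners)
unit = 0.89² × 0.455 / (4×255) = 0.000353339 mm³ per gray-sum
row 0: Σ corner-gray over 3 cells = 1999  → 0.7063
row 1: Σ corner-gray over 3 cells = 1713  → 0.6053
row 2: Σ corner-gray over 3 cells = 1950  → 0.6890
row 3: Σ corner-gray over 3 cells = 1901  → 0.6717
row 4: Σ corner-gray over 3 cells = 1531  → 0.5410
row 5: Σ corner-gray over 3 cells = 1828  → 0.6459
row 6: Σ corner-gray over 3 cells = 1805  → 0.6378
row 7: Σ corner-gray over 3 cells = 1841  → 0.6505
row 8: Σ corner-gray over 3 cells = 1497  → 0.5289
row 9: Σ corner-gray over 3 cells = 1276  → 0.4509
row 10: Σ corner-gray over 3 cells = 2046  → 0.7229
row 11: Σ corner-gray over 3 cells = 2224  → 0.7858
row 12: Σ corner-gray over 3 cells = 1180  → 0.4169
row 13: Σ corner-gray over 3 cells = 1133  → 0.4003
Σ rows: total corner-gray = 23924  → 8.4533 mm³

8.453


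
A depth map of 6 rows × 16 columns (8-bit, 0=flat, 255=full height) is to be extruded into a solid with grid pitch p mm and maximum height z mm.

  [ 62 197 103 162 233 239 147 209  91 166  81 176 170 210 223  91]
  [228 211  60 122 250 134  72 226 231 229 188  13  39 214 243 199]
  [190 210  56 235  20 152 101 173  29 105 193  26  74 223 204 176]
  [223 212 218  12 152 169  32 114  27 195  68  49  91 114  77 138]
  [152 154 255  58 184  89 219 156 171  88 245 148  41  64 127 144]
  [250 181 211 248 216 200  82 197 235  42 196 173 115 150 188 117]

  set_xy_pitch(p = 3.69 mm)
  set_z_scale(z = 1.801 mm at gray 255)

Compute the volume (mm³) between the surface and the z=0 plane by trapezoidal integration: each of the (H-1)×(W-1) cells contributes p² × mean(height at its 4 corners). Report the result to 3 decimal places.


1042.210

height_mm = gray/255 × 1.801; cell vol = 3.69² × mean(4 corners)
unit = 3.69² × 1.801 / (4×255) = 0.0240418 mm³ per gray-sum
row 0: Σ corner-gray over 15 cells = 9858  → 237.0037
row 1: Σ corner-gray over 15 cells = 8859  → 212.9860
row 2: Σ corner-gray over 15 cells = 7389  → 177.6446
row 3: Σ corner-gray over 15 cells = 7715  → 185.4822
row 4: Σ corner-gray over 15 cells = 9529  → 229.0939
Σ rows: total corner-gray = 43350  → 1042.2103 mm³


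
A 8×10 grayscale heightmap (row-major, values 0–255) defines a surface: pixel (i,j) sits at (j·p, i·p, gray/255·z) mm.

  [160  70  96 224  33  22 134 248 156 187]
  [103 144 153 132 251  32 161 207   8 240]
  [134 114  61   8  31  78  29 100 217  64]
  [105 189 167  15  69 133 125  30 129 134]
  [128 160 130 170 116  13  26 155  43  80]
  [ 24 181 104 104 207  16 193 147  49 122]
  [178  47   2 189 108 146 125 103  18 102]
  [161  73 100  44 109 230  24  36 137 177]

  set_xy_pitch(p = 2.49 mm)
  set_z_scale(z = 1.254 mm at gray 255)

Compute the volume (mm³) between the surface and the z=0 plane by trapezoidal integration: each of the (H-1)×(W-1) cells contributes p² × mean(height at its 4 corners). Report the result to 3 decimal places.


209.809

height_mm = gray/255 × 1.254; cell vol = 2.49² × mean(4 corners)
unit = 2.49² × 1.254 / (4×255) = 0.00762248 mm³ per gray-sum
row 0: Σ corner-gray over 9 cells = 4832  → 36.8318
row 1: Σ corner-gray over 9 cells = 3993  → 30.4365
row 2: Σ corner-gray over 9 cells = 3427  → 26.1222
row 3: Σ corner-gray over 9 cells = 3787  → 28.8663
row 4: Σ corner-gray over 9 cells = 3982  → 30.3527
row 5: Σ corner-gray over 9 cells = 3904  → 29.7581
row 6: Σ corner-gray over 9 cells = 3600  → 27.4409
Σ rows: total corner-gray = 27525  → 209.8086 mm³


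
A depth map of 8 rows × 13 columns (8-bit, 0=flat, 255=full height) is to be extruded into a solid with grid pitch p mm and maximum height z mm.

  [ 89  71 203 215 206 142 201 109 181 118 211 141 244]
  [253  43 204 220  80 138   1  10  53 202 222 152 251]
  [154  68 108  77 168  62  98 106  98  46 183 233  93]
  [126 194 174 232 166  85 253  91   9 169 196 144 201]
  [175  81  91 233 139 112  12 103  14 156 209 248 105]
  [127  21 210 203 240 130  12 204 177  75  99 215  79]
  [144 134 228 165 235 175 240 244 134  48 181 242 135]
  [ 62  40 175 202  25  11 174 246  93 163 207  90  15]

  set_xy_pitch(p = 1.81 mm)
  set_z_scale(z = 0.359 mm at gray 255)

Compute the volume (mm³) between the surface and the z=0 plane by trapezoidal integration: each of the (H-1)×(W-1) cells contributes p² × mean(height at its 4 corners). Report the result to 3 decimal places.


55.029

height_mm = gray/255 × 0.359; cell vol = 1.81² × mean(4 corners)
unit = 1.81² × 0.359 / (4×255) = 0.00115306 mm³ per gray-sum
row 0: Σ corner-gray over 12 cells = 7083  → 8.1671
row 1: Σ corner-gray over 12 cells = 5895  → 6.7973
row 2: Σ corner-gray over 12 cells = 6494  → 7.4880
row 3: Σ corner-gray over 12 cells = 6829  → 7.8742
row 4: Σ corner-gray over 12 cells = 6454  → 7.4418
row 5: Σ corner-gray over 12 cells = 7709  → 8.8889
row 6: Σ corner-gray over 12 cells = 7260  → 8.3712
Σ rows: total corner-gray = 47724  → 55.0286 mm³


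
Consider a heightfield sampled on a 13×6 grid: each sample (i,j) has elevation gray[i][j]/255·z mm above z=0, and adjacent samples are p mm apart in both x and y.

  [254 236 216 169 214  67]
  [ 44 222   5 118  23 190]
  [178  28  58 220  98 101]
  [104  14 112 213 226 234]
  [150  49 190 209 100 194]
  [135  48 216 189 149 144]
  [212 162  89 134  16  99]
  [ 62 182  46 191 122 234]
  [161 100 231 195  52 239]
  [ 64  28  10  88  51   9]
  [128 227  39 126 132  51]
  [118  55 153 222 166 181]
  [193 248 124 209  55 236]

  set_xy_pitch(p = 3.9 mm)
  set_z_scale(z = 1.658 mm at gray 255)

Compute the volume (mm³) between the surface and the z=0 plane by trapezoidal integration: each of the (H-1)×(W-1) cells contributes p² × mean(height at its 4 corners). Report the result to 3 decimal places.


765.743

height_mm = gray/255 × 1.658; cell vol = 3.9² × mean(4 corners)
unit = 3.9² × 1.658 / (4×255) = 0.0247237 mm³ per gray-sum
row 0: Σ corner-gray over 5 cells = 2961  → 73.2069
row 1: Σ corner-gray over 5 cells = 2057  → 50.8567
row 2: Σ corner-gray over 5 cells = 2555  → 63.1691
row 3: Σ corner-gray over 5 cells = 2908  → 71.8965
row 4: Σ corner-gray over 5 cells = 2923  → 72.2674
row 5: Σ corner-gray over 5 cells = 2596  → 64.1827
row 6: Σ corner-gray over 5 cells = 2491  → 61.5868
row 7: Σ corner-gray over 5 cells = 2934  → 72.5394
row 8: Σ corner-gray over 5 cells = 1983  → 49.0271
row 9: Σ corner-gray over 5 cells = 1654  → 40.8930
row 10: Σ corner-gray over 5 cells = 2718  → 67.1990
row 11: Σ corner-gray over 5 cells = 3192  → 78.9181
Σ rows: total corner-gray = 30972  → 765.7426 mm³


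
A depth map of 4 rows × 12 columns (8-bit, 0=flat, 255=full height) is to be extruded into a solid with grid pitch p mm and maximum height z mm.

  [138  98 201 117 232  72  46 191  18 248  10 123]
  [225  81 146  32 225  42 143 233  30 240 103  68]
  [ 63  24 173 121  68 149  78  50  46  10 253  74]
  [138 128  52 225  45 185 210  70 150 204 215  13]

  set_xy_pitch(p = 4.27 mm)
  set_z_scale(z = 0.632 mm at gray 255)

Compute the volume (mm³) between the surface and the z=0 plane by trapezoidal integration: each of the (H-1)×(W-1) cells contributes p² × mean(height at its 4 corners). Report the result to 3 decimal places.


177.299

height_mm = gray/255 × 0.632; cell vol = 4.27² × mean(4 corners)
unit = 4.27² × 0.632 / (4×255) = 0.0112972 mm³ per gray-sum
row 0: Σ corner-gray over 11 cells = 5570  → 62.9257
row 1: Σ corner-gray over 11 cells = 4924  → 55.6276
row 2: Σ corner-gray over 11 cells = 5200  → 58.7457
Σ rows: total corner-gray = 15694  → 177.2990 mm³


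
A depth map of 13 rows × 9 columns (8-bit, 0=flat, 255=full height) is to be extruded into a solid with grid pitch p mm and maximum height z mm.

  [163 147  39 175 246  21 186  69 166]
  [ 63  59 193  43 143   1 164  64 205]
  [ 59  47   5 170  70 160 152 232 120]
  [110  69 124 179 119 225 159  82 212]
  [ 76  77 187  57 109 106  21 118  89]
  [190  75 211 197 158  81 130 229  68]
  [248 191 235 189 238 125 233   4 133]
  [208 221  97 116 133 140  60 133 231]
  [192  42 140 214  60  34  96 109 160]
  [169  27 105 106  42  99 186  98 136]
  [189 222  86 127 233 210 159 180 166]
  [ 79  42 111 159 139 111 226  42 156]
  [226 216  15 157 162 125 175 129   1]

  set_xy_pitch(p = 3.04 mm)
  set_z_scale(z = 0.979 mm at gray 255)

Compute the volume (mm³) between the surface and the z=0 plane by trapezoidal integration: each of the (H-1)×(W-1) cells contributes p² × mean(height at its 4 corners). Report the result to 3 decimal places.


height_mm = gray/255 × 0.979; cell vol = 3.04² × mean(4 corners)
unit = 3.04² × 0.979 / (4×255) = 0.00887012 mm³ per gray-sum
row 0: Σ corner-gray over 8 cells = 3697  → 32.7928
row 1: Σ corner-gray over 8 cells = 3453  → 30.6285
row 2: Σ corner-gray over 8 cells = 4087  → 36.2522
row 3: Σ corner-gray over 8 cells = 3751  → 33.2718
row 4: Σ corner-gray over 8 cells = 3935  → 34.9039
row 5: Σ corner-gray over 8 cells = 5231  → 46.3996
row 6: Σ corner-gray over 8 cells = 5050  → 44.7941
row 7: Σ corner-gray over 8 cells = 3981  → 35.3120
row 8: Σ corner-gray over 8 cells = 3373  → 29.9189
row 9: Σ corner-gray over 8 cells = 4420  → 39.2059
row 10: Σ corner-gray over 8 cells = 4684  → 41.5477
row 11: Σ corner-gray over 8 cells = 4080  → 36.1901
Σ rows: total corner-gray = 49742  → 441.2177 mm³

441.218


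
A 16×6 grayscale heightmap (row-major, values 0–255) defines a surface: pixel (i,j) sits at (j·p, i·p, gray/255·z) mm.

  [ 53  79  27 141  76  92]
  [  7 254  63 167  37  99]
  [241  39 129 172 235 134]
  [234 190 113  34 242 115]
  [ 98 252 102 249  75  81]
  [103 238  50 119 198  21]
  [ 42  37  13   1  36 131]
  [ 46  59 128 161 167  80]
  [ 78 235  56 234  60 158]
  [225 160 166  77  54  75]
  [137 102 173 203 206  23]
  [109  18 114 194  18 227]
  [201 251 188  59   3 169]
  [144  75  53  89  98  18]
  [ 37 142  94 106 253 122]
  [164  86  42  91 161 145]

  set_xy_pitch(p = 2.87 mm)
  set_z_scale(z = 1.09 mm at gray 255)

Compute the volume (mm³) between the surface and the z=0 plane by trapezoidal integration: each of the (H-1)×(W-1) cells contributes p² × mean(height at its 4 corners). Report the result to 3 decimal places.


height_mm = gray/255 × 1.09; cell vol = 2.87² × mean(4 corners)
unit = 2.87² × 1.09 / (4×255) = 0.00880218 mm³ per gray-sum
row 0: Σ corner-gray over 5 cells = 1939  → 17.0674
row 1: Σ corner-gray over 5 cells = 2673  → 23.5282
row 2: Σ corner-gray over 5 cells = 3032  → 26.6882
row 3: Σ corner-gray over 5 cells = 3042  → 26.7762
row 4: Σ corner-gray over 5 cells = 2869  → 25.2534
row 5: Σ corner-gray over 5 cells = 1681  → 14.7965
row 6: Σ corner-gray over 5 cells = 1503  → 13.2297
row 7: Σ corner-gray over 5 cells = 2562  → 22.5512
row 8: Σ corner-gray over 5 cells = 2620  → 23.0617
row 9: Σ corner-gray over 5 cells = 2742  → 24.1356
row 10: Σ corner-gray over 5 cells = 2552  → 22.4632
row 11: Σ corner-gray over 5 cells = 2396  → 21.0900
row 12: Σ corner-gray over 5 cells = 2164  → 19.0479
row 13: Σ corner-gray over 5 cells = 2141  → 18.8455
row 14: Σ corner-gray over 5 cells = 2418  → 21.2837
Σ rows: total corner-gray = 36334  → 319.8183 mm³

319.818


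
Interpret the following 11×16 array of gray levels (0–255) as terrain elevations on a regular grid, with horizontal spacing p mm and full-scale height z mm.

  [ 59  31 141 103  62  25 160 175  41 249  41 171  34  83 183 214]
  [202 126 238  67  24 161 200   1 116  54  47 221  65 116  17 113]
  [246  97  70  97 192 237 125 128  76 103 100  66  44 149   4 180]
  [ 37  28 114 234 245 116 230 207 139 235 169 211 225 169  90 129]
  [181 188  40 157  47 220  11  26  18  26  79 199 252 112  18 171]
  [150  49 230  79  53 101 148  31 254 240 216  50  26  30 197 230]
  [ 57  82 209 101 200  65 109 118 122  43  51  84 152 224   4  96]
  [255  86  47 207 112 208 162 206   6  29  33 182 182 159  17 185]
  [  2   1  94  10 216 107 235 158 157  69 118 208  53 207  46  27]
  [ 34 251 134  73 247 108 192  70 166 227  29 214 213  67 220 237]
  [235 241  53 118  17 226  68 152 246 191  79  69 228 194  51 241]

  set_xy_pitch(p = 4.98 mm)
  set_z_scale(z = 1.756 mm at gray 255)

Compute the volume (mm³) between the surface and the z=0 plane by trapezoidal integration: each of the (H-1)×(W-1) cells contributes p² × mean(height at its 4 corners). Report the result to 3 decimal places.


3195.210

height_mm = gray/255 × 1.756; cell vol = 4.98² × mean(4 corners)
unit = 4.98² × 1.756 / (4×255) = 0.0426956 mm³ per gray-sum
row 0: Σ corner-gray over 15 cells = 6492  → 277.1798
row 1: Σ corner-gray over 15 cells = 6623  → 282.7729
row 2: Σ corner-gray over 15 cells = 8392  → 358.3014
row 3: Σ corner-gray over 15 cells = 8128  → 347.0298
row 4: Σ corner-gray over 15 cells = 6926  → 295.7097
row 5: Σ corner-gray over 15 cells = 7069  → 301.8151
row 6: Σ corner-gray over 15 cells = 6993  → 298.5703
row 7: Σ corner-gray over 15 cells = 7099  → 303.0960
row 8: Σ corner-gray over 15 cells = 8080  → 344.9804
row 9: Σ corner-gray over 15 cells = 9035  → 385.7547
Σ rows: total corner-gray = 74837  → 3195.2099 mm³


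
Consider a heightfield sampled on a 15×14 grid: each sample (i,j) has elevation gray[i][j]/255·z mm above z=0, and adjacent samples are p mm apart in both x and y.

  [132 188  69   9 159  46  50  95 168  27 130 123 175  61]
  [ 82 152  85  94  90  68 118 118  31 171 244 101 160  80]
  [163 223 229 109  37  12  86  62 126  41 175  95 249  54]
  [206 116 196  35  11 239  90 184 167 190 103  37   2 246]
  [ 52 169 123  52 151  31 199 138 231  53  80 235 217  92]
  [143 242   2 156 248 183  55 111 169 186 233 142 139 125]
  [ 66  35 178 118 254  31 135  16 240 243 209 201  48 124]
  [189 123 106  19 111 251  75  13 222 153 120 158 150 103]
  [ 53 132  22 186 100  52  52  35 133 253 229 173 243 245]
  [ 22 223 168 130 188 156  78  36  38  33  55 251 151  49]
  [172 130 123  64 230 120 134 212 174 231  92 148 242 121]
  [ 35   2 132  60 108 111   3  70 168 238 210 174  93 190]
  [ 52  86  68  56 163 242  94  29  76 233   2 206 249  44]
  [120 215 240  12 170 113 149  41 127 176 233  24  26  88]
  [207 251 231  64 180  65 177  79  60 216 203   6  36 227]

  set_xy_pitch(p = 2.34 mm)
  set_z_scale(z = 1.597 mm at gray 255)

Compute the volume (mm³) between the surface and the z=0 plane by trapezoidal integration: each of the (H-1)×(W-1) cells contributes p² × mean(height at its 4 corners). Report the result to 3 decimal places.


803.614

height_mm = gray/255 × 1.597; cell vol = 2.34² × mean(4 corners)
unit = 2.34² × 1.597 / (4×255) = 0.00857307 mm³ per gray-sum
row 0: Σ corner-gray over 13 cells = 5697  → 48.8408
row 1: Σ corner-gray over 13 cells = 6131  → 52.5615
row 2: Σ corner-gray over 13 cells = 6297  → 53.9846
row 3: Σ corner-gray over 13 cells = 6694  → 57.3881
row 4: Σ corner-gray over 13 cells = 7502  → 64.3152
row 5: Σ corner-gray over 13 cells = 7606  → 65.2068
row 6: Σ corner-gray over 13 cells = 6900  → 59.1542
row 7: Σ corner-gray over 13 cells = 6812  → 58.3998
row 8: Σ corner-gray over 13 cells = 6603  → 56.6080
row 9: Σ corner-gray over 13 cells = 7178  → 61.5375
row 10: Σ corner-gray over 13 cells = 7056  → 60.4916
row 11: Σ corner-gray over 13 cells = 6067  → 52.0128
row 12: Σ corner-gray over 13 cells = 6364  → 54.5590
row 13: Σ corner-gray over 13 cells = 6830  → 58.5541
Σ rows: total corner-gray = 93737  → 803.6140 mm³


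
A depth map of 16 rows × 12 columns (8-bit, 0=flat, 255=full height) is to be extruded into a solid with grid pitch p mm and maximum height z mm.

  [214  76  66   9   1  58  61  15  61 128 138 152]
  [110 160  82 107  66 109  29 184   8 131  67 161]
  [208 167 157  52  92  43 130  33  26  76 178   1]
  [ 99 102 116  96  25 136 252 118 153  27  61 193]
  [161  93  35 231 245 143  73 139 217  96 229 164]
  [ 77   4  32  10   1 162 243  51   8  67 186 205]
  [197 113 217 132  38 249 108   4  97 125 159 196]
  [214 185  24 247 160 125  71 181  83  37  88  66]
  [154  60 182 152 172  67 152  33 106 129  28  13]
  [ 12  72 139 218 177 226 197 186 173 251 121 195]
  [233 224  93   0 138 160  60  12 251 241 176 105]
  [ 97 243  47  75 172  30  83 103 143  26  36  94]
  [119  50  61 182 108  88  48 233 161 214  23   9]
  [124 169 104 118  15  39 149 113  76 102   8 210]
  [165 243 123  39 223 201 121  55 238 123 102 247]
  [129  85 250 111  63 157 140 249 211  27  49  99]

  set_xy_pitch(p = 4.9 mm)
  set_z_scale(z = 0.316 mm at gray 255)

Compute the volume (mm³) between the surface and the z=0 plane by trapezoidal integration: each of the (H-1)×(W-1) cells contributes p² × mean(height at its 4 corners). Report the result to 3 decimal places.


577.651

height_mm = gray/255 × 0.316; cell vol = 4.9² × mean(4 corners)
unit = 4.9² × 0.316 / (4×255) = 0.00743839 mm³ per gray-sum
row 0: Σ corner-gray over 11 cells = 3749  → 27.8865
row 1: Σ corner-gray over 11 cells = 4274  → 31.7917
row 2: Σ corner-gray over 11 cells = 4581  → 34.0753
row 3: Σ corner-gray over 11 cells = 5791  → 43.0757
row 4: Σ corner-gray over 11 cells = 5137  → 38.2110
row 5: Σ corner-gray over 11 cells = 4687  → 34.8637
row 6: Σ corner-gray over 11 cells = 5559  → 41.3500
row 7: Σ corner-gray over 11 cells = 5011  → 37.2738
row 8: Σ corner-gray over 11 cells = 6056  → 45.0469
row 9: Σ corner-gray over 11 cells = 6775  → 50.3951
row 10: Σ corner-gray over 11 cells = 5155  → 38.3449
row 11: Σ corner-gray over 11 cells = 4571  → 34.0009
row 12: Σ corner-gray over 11 cells = 4584  → 34.0976
row 13: Σ corner-gray over 11 cells = 5468  → 40.6731
row 14: Σ corner-gray over 11 cells = 6260  → 46.5643
Σ rows: total corner-gray = 77658  → 577.6507 mm³


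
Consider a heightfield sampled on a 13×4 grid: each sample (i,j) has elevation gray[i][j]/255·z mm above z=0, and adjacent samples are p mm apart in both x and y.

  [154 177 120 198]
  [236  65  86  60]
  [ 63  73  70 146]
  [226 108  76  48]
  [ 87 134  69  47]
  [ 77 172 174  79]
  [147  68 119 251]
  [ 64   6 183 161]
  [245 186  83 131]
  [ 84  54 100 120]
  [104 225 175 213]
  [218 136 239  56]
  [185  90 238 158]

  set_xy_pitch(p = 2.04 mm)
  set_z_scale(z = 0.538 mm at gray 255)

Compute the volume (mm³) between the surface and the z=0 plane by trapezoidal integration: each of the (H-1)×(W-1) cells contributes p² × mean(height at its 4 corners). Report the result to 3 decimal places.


39.675

height_mm = gray/255 × 0.538; cell vol = 2.04² × mean(4 corners)
unit = 2.04² × 0.538 / (4×255) = 0.00219504 mm³ per gray-sum
row 0: Σ corner-gray over 3 cells = 1544  → 3.3891
row 1: Σ corner-gray over 3 cells = 1093  → 2.3992
row 2: Σ corner-gray over 3 cells = 1137  → 2.4958
row 3: Σ corner-gray over 3 cells = 1182  → 2.5945
row 4: Σ corner-gray over 3 cells = 1388  → 3.0467
row 5: Σ corner-gray over 3 cells = 1620  → 3.5560
row 6: Σ corner-gray over 3 cells = 1375  → 3.0182
row 7: Σ corner-gray over 3 cells = 1517  → 3.3299
row 8: Σ corner-gray over 3 cells = 1426  → 3.1301
row 9: Σ corner-gray over 3 cells = 1629  → 3.5757
row 10: Σ corner-gray over 3 cells = 2141  → 4.6996
row 11: Σ corner-gray over 3 cells = 2023  → 4.4406
Σ rows: total corner-gray = 18075  → 39.6753 mm³


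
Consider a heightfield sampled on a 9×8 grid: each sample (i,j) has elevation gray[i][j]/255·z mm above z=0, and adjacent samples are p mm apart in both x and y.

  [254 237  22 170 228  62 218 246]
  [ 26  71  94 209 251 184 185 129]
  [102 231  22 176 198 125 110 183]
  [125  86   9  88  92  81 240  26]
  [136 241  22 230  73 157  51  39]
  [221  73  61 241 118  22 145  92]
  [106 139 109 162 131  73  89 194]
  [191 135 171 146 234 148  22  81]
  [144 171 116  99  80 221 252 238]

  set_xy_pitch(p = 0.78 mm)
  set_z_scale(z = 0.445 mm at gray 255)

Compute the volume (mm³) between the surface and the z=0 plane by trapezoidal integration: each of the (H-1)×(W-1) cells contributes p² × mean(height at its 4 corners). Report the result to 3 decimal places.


height_mm = gray/255 × 0.445; cell vol = 0.78² × mean(4 corners)
unit = 0.78² × 0.445 / (4×255) = 0.000265429 mm³ per gray-sum
row 0: Σ corner-gray over 7 cells = 4517  → 1.1989
row 1: Σ corner-gray over 7 cells = 4152  → 1.1021
row 2: Σ corner-gray over 7 cells = 3352  → 0.8897
row 3: Σ corner-gray over 7 cells = 3066  → 0.8138
row 4: Σ corner-gray over 7 cells = 3356  → 0.8908
row 5: Σ corner-gray over 7 cells = 3339  → 0.8863
row 6: Σ corner-gray over 7 cells = 3690  → 0.9794
row 7: Σ corner-gray over 7 cells = 4244  → 1.1265
Σ rows: total corner-gray = 29716  → 7.8875 mm³

7.888


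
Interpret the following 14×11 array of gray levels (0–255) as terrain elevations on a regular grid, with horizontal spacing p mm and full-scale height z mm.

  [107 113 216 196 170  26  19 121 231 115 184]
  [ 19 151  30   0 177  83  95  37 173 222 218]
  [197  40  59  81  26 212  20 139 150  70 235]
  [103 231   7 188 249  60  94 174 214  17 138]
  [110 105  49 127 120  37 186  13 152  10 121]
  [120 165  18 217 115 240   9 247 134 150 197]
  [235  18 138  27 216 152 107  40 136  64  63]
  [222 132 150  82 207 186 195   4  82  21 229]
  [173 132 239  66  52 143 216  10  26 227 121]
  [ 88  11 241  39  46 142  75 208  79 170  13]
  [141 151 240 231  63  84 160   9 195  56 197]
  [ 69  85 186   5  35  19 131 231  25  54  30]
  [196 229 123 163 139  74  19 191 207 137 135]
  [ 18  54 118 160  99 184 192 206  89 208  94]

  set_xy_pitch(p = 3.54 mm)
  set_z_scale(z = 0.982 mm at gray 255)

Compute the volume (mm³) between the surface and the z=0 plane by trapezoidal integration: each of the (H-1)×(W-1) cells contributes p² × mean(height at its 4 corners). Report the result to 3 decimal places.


745.999

height_mm = gray/255 × 0.982; cell vol = 3.54² × mean(4 corners)
unit = 3.54² × 0.982 / (4×255) = 0.0120647 mm³ per gray-sum
row 0: Σ corner-gray over 10 cells = 4878  → 58.8518
row 1: Σ corner-gray over 10 cells = 4199  → 50.6598
row 2: Σ corner-gray over 10 cells = 4735  → 57.1265
row 3: Σ corner-gray over 10 cells = 4538  → 54.7498
row 4: Σ corner-gray over 10 cells = 4736  → 57.1386
row 5: Σ corner-gray over 10 cells = 5001  → 60.3357
row 6: Σ corner-gray over 10 cells = 4663  → 56.2579
row 7: Σ corner-gray over 10 cells = 5085  → 61.3492
row 8: Σ corner-gray over 10 cells = 4639  → 55.9683
row 9: Σ corner-gray over 10 cells = 4839  → 58.3813
row 10: Σ corner-gray over 10 cells = 4357  → 52.5661
row 11: Σ corner-gray over 10 cells = 4536  → 54.7256
row 12: Σ corner-gray over 10 cells = 5627  → 67.8883
Σ rows: total corner-gray = 61833  → 745.9989 mm³


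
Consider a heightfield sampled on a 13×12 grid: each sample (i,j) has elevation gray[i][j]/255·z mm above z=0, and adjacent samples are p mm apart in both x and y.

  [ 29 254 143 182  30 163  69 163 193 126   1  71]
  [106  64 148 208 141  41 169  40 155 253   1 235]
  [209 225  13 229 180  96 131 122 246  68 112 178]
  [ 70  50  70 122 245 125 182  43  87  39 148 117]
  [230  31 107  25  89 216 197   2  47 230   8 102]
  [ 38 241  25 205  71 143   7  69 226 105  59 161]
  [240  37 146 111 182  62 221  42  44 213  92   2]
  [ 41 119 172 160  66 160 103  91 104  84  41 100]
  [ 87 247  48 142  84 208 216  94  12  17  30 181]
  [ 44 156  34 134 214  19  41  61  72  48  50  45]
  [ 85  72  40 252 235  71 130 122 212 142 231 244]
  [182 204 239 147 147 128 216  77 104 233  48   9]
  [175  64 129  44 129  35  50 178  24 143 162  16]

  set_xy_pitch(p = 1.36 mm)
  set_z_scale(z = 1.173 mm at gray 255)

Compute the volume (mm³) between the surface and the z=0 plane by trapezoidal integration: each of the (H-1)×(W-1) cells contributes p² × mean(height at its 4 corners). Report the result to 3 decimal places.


133.151

height_mm = gray/255 × 1.173; cell vol = 1.36² × mean(4 corners)
unit = 1.36² × 1.173 / (4×255) = 0.00212704 mm³ per gray-sum
row 0: Σ corner-gray over 11 cells = 5529  → 11.7604
row 1: Σ corner-gray over 11 cells = 6012  → 12.7878
row 2: Σ corner-gray over 11 cells = 5640  → 11.9965
row 3: Σ corner-gray over 11 cells = 4645  → 9.8801
row 4: Σ corner-gray over 11 cells = 4737  → 10.0758
row 5: Σ corner-gray over 11 cells = 5043  → 10.7267
row 6: Σ corner-gray over 11 cells = 4883  → 10.3863
row 7: Σ corner-gray over 11 cells = 4805  → 10.2204
row 8: Σ corner-gray over 11 cells = 4211  → 8.9570
row 9: Σ corner-gray over 11 cells = 5090  → 10.8266
row 10: Σ corner-gray over 11 cells = 6620  → 14.0810
row 11: Σ corner-gray over 11 cells = 5384  → 11.4520
Σ rows: total corner-gray = 62599  → 133.1506 mm³


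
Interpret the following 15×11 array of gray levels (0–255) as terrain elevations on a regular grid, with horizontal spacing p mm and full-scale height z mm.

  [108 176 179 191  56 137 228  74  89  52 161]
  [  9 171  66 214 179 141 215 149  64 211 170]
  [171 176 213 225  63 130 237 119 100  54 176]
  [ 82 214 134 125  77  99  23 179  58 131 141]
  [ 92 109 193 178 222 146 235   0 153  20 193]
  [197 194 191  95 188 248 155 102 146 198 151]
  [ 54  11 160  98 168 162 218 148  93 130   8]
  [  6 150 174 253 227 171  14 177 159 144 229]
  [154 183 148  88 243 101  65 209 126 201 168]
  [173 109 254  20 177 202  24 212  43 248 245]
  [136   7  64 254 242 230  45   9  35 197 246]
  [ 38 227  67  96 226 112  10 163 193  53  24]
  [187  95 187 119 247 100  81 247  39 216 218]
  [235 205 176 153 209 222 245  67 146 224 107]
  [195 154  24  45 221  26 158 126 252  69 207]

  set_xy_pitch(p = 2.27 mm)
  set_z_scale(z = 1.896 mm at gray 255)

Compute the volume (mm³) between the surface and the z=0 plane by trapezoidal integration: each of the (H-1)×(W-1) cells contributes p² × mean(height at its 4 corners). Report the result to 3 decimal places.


height_mm = gray/255 × 1.896; cell vol = 2.27² × mean(4 corners)
unit = 2.27² × 1.896 / (4×255) = 0.00957833 mm³ per gray-sum
row 0: Σ corner-gray over 10 cells = 5632  → 53.9452
row 1: Σ corner-gray over 10 cells = 5980  → 57.2784
row 2: Σ corner-gray over 10 cells = 5284  → 50.6119
row 3: Σ corner-gray over 10 cells = 5100  → 48.8495
row 4: Σ corner-gray over 10 cells = 6179  → 59.1845
row 5: Σ corner-gray over 10 cells = 5820  → 55.7459
row 6: Σ corner-gray over 10 cells = 5611  → 53.7440
row 7: Σ corner-gray over 10 cells = 6223  → 59.6060
row 8: Σ corner-gray over 10 cells = 6046  → 57.9106
row 9: Σ corner-gray over 10 cells = 5544  → 53.1023
row 10: Σ corner-gray over 10 cells = 4904  → 46.9721
row 11: Σ corner-gray over 10 cells = 5423  → 51.9433
row 12: Σ corner-gray over 10 cells = 6703  → 64.2036
row 13: Σ corner-gray over 10 cells = 6188  → 59.2707
Σ rows: total corner-gray = 80637  → 772.3679 mm³

772.368


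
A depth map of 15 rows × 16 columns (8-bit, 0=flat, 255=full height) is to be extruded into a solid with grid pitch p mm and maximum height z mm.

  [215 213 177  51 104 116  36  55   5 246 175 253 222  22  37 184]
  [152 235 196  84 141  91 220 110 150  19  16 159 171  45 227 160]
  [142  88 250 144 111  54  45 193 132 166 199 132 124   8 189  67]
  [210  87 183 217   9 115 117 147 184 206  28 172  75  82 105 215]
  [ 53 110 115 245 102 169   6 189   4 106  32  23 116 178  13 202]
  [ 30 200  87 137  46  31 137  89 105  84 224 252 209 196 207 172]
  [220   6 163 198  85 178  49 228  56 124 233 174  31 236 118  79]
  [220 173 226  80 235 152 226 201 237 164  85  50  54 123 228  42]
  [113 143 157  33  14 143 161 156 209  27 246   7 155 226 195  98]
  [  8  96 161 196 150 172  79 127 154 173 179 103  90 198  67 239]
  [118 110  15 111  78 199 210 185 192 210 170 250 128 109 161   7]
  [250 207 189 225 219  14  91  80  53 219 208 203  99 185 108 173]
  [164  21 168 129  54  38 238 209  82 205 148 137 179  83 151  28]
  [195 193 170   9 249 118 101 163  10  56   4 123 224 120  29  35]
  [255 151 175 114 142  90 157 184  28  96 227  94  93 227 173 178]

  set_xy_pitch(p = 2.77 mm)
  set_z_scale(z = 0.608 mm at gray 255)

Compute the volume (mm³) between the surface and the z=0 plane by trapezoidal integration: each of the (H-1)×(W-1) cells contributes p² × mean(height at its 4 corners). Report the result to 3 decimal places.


height_mm = gray/255 × 0.608; cell vol = 2.77² × mean(4 corners)
unit = 2.77² × 0.608 / (4×255) = 0.00457365 mm³ per gray-sum
row 0: Σ corner-gray over 15 cells = 7863  → 35.9626
row 1: Σ corner-gray over 15 cells = 7919  → 36.2187
row 2: Σ corner-gray over 15 cells = 7758  → 35.4824
row 3: Σ corner-gray over 15 cells = 6950  → 31.7869
row 4: Σ corner-gray over 15 cells = 7281  → 33.3007
row 5: Σ corner-gray over 15 cells = 8267  → 37.8104
row 6: Σ corner-gray over 15 cells = 8787  → 40.1887
row 7: Σ corner-gray over 15 cells = 8685  → 39.7222
row 8: Σ corner-gray over 15 cells = 8092  → 37.0100
row 9: Σ corner-gray over 15 cells = 8518  → 38.9584
row 10: Σ corner-gray over 15 cells = 9004  → 41.1811
row 11: Σ corner-gray over 15 cells = 8499  → 38.8715
row 12: Σ corner-gray over 15 cells = 7244  → 33.1315
row 13: Σ corner-gray over 15 cells = 7703  → 35.2308
Σ rows: total corner-gray = 112570  → 514.8558 mm³

514.856


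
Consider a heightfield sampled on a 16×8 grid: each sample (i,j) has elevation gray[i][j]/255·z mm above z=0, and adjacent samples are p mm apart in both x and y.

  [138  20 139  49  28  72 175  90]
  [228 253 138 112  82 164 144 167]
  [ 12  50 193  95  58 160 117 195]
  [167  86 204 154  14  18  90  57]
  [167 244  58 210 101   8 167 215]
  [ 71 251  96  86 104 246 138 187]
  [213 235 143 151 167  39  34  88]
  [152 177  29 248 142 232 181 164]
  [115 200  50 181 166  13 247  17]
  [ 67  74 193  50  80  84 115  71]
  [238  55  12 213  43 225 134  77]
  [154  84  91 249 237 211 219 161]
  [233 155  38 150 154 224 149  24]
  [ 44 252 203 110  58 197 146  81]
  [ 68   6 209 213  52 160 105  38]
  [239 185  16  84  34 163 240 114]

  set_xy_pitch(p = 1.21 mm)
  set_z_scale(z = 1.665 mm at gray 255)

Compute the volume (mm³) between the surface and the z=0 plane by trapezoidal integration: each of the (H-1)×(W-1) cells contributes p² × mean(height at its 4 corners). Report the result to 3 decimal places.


132.968

height_mm = gray/255 × 1.665; cell vol = 1.21² × mean(4 corners)
unit = 1.21² × 1.665 / (4×255) = 0.00238993 mm³ per gray-sum
row 0: Σ corner-gray over 7 cells = 3375  → 8.0660
row 1: Σ corner-gray over 7 cells = 3734  → 8.9240
row 2: Σ corner-gray over 7 cells = 2909  → 6.9523
row 3: Σ corner-gray over 7 cells = 3314  → 7.9202
row 4: Σ corner-gray over 7 cells = 4058  → 9.6983
row 5: Σ corner-gray over 7 cells = 3939  → 9.4139
row 6: Σ corner-gray over 7 cells = 4173  → 9.9732
row 7: Σ corner-gray over 7 cells = 4180  → 9.9899
row 8: Σ corner-gray over 7 cells = 3176  → 7.5904
row 9: Σ corner-gray over 7 cells = 3009  → 7.1913
row 10: Σ corner-gray over 7 cells = 4176  → 9.9803
row 11: Σ corner-gray over 7 cells = 4494  → 10.7403
row 12: Σ corner-gray over 7 cells = 4054  → 9.6888
row 13: Σ corner-gray over 7 cells = 3653  → 8.7304
row 14: Σ corner-gray over 7 cells = 3393  → 8.1090
Σ rows: total corner-gray = 55637  → 132.9684 mm³


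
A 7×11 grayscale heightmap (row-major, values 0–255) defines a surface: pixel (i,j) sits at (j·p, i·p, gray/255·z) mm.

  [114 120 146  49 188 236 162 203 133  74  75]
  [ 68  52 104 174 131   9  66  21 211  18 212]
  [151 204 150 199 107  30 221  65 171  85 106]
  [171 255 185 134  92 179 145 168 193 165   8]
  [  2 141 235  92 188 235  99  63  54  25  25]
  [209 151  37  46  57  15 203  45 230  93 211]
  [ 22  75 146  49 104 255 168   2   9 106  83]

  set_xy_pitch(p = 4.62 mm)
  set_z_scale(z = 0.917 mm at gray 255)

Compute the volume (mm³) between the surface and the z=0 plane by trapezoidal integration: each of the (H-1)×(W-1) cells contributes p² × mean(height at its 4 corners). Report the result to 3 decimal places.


height_mm = gray/255 × 0.917; cell vol = 4.62² × mean(4 corners)
unit = 4.62² × 0.917 / (4×255) = 0.019189 mm³ per gray-sum
row 0: Σ corner-gray over 10 cells = 4663  → 89.4785
row 1: Σ corner-gray over 10 cells = 4573  → 87.7515
row 2: Σ corner-gray over 10 cells = 5932  → 113.8294
row 3: Σ corner-gray over 10 cells = 5502  → 105.5781
row 4: Σ corner-gray over 10 cells = 4465  → 85.6790
row 5: Σ corner-gray over 10 cells = 4107  → 78.8094
Σ rows: total corner-gray = 29242  → 561.1257 mm³

561.126
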